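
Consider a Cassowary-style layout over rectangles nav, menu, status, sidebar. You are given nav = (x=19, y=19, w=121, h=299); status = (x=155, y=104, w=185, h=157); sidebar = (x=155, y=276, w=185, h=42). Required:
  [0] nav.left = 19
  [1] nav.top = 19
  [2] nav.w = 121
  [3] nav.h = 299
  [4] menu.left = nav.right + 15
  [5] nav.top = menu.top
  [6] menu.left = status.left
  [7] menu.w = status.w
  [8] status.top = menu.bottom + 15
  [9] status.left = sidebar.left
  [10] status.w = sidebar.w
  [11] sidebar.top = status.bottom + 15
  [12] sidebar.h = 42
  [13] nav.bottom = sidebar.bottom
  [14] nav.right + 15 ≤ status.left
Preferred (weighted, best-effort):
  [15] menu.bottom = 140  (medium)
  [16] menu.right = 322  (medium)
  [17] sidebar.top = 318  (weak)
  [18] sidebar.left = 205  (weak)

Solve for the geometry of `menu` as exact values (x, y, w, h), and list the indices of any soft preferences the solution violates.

1. menu.x = 155  [menu.left = nav.right + 15]
2. menu.y = 19  [nav.top = menu.top]
3. menu.w = 185  [menu.w = status.w]
4. menu.h = 70  [status.top = menu.bottom + 15]

menu = (x=155, y=19, w=185, h=70)
violated soft preferences: 15, 16, 17, 18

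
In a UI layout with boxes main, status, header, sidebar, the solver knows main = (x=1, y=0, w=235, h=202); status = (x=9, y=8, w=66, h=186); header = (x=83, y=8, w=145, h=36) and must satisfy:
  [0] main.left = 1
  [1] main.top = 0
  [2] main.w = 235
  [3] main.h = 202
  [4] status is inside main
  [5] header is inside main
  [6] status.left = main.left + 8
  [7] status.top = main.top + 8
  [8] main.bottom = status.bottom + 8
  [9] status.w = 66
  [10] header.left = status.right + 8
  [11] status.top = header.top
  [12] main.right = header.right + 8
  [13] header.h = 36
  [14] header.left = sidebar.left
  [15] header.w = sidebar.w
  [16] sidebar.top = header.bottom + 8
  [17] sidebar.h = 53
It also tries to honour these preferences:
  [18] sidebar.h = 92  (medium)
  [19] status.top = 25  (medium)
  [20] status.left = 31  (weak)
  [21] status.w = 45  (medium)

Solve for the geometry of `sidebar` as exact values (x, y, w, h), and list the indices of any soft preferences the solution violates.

sidebar = (x=83, y=52, w=145, h=53)
violated soft preferences: 18, 19, 20, 21

1. sidebar.x = 83  [header.left = sidebar.left]
2. sidebar.w = 145  [header.w = sidebar.w]
3. sidebar.y = 52  [sidebar.top = header.bottom + 8]
4. sidebar.h = 53  [sidebar.h = 53]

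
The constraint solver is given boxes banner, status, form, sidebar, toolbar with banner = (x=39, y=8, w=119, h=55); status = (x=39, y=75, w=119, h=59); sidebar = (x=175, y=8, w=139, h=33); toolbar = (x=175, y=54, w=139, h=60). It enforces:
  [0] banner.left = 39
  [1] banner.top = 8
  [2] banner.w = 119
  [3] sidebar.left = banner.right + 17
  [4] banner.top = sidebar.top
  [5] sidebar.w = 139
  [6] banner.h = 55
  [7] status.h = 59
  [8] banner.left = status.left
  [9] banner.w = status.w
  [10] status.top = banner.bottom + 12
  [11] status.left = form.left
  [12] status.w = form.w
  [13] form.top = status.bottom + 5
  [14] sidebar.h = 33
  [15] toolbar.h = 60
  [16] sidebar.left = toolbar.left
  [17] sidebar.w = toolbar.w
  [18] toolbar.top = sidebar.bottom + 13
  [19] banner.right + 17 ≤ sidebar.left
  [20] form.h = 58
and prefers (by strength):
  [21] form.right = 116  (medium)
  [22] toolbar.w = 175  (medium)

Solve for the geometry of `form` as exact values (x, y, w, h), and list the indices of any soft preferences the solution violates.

1. form.x = 39  [status.left = form.left]
2. form.w = 119  [status.w = form.w]
3. form.y = 139  [form.top = status.bottom + 5]
4. form.h = 58  [form.h = 58]

form = (x=39, y=139, w=119, h=58)
violated soft preferences: 21, 22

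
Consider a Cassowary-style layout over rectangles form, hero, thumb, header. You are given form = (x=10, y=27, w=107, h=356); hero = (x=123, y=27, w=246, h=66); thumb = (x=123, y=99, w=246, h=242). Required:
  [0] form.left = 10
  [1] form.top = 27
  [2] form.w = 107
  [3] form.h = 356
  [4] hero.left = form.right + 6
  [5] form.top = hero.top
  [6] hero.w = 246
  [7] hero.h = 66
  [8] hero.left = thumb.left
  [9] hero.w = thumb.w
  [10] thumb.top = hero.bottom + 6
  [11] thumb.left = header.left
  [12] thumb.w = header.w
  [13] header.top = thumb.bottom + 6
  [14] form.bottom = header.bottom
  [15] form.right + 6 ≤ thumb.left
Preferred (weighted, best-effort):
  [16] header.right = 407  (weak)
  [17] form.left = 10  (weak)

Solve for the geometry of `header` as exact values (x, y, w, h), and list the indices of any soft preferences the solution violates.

1. header.x = 123  [thumb.left = header.left]
2. header.w = 246  [thumb.w = header.w]
3. header.y = 347  [header.top = thumb.bottom + 6]
4. header.h = 36  [form.bottom = header.bottom]

header = (x=123, y=347, w=246, h=36)
violated soft preferences: 16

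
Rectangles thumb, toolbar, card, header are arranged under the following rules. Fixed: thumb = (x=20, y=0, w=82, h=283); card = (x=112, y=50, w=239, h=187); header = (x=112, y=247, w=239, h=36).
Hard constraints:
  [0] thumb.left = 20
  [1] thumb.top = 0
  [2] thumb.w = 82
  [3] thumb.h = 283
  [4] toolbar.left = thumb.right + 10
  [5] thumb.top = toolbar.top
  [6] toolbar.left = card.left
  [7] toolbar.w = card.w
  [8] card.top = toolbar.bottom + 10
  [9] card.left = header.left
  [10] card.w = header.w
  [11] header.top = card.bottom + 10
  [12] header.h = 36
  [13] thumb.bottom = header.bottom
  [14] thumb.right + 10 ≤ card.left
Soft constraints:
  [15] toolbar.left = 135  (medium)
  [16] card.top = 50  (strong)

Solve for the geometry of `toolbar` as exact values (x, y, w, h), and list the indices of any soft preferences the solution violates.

1. toolbar.x = 112  [toolbar.left = thumb.right + 10]
2. toolbar.y = 0  [thumb.top = toolbar.top]
3. toolbar.w = 239  [toolbar.w = card.w]
4. toolbar.h = 40  [card.top = toolbar.bottom + 10]

toolbar = (x=112, y=0, w=239, h=40)
violated soft preferences: 15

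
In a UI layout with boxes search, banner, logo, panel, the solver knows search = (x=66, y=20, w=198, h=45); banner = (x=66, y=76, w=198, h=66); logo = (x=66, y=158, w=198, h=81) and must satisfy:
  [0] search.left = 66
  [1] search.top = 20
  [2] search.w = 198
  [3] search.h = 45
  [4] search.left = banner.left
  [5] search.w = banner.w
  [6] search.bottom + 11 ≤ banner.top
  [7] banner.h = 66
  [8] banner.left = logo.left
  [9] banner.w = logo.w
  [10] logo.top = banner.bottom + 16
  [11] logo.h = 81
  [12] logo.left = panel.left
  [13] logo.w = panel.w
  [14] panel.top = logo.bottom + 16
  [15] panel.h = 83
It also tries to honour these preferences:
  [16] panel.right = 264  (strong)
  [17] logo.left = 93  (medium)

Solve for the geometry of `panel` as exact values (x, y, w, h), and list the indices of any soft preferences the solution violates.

1. panel.x = 66  [logo.left = panel.left]
2. panel.w = 198  [logo.w = panel.w]
3. panel.y = 255  [panel.top = logo.bottom + 16]
4. panel.h = 83  [panel.h = 83]

panel = (x=66, y=255, w=198, h=83)
violated soft preferences: 17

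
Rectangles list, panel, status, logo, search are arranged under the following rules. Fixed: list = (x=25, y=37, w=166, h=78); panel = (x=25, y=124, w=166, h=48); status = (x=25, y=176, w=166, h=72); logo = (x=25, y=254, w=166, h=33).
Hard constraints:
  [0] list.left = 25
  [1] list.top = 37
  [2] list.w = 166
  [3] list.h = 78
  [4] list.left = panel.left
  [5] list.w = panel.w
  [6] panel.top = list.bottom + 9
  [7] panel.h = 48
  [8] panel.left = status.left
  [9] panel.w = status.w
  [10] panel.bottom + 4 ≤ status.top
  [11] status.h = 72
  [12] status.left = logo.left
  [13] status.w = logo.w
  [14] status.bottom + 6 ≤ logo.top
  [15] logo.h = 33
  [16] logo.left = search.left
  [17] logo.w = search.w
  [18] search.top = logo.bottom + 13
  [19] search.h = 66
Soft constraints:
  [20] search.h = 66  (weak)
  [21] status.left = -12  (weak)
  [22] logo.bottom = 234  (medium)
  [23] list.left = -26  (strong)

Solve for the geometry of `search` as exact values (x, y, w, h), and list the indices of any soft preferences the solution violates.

1. search.x = 25  [logo.left = search.left]
2. search.w = 166  [logo.w = search.w]
3. search.y = 300  [search.top = logo.bottom + 13]
4. search.h = 66  [search.h = 66]

search = (x=25, y=300, w=166, h=66)
violated soft preferences: 21, 22, 23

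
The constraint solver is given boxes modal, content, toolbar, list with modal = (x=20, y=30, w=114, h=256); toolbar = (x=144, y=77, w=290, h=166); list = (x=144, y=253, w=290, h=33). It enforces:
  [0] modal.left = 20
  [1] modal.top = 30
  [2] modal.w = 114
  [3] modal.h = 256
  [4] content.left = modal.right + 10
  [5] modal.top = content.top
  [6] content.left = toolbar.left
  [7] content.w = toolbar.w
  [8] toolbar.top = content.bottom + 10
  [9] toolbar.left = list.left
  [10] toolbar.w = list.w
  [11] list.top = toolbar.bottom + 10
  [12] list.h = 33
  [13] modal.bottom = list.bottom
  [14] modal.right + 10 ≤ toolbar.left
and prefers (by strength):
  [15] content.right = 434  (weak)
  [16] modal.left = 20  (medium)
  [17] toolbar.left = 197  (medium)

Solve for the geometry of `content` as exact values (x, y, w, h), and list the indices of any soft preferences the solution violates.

content = (x=144, y=30, w=290, h=37)
violated soft preferences: 17

1. content.x = 144  [content.left = modal.right + 10]
2. content.y = 30  [modal.top = content.top]
3. content.w = 290  [content.w = toolbar.w]
4. content.h = 37  [toolbar.top = content.bottom + 10]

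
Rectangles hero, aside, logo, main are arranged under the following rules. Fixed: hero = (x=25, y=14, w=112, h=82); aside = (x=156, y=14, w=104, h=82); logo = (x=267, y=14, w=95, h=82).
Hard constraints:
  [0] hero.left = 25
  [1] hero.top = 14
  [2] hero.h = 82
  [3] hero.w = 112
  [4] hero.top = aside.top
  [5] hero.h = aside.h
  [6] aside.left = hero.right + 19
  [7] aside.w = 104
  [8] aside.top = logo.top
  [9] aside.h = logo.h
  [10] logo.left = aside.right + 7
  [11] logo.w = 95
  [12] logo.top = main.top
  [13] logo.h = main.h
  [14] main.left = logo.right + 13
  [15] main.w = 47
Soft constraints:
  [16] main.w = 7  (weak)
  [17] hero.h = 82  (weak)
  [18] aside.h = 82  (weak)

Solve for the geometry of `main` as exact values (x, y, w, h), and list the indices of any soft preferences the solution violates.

main = (x=375, y=14, w=47, h=82)
violated soft preferences: 16

1. main.y = 14  [logo.top = main.top]
2. main.h = 82  [logo.h = main.h]
3. main.x = 375  [main.left = logo.right + 13]
4. main.w = 47  [main.w = 47]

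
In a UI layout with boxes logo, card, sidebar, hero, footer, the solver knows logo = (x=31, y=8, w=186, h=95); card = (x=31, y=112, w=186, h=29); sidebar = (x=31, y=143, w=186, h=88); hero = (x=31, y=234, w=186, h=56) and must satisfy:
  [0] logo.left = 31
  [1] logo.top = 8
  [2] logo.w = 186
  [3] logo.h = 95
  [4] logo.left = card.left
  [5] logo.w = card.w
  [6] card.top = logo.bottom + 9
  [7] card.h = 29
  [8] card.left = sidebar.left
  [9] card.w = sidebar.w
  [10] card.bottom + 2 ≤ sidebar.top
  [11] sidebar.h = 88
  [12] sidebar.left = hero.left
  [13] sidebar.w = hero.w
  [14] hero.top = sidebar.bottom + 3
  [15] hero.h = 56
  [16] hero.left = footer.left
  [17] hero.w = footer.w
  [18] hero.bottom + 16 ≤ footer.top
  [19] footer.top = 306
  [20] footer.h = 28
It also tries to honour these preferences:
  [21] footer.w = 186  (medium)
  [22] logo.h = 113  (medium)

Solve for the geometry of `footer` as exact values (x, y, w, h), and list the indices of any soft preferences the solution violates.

footer = (x=31, y=306, w=186, h=28)
violated soft preferences: 22

1. footer.x = 31  [hero.left = footer.left]
2. footer.w = 186  [hero.w = footer.w]
3. footer.y = 306  [footer.top = 306]
4. footer.h = 28  [footer.h = 28]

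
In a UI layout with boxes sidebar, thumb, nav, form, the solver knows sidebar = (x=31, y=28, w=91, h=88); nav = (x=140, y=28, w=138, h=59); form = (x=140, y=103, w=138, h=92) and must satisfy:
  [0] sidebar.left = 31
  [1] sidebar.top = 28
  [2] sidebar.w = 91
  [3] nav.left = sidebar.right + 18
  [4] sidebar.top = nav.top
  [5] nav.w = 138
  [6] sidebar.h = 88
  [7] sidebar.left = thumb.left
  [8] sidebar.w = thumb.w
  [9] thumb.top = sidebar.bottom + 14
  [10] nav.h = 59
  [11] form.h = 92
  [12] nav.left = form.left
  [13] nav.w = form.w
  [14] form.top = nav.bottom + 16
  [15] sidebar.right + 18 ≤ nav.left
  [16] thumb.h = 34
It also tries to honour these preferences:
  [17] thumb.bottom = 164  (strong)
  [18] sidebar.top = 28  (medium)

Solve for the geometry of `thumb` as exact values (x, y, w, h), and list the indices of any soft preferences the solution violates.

thumb = (x=31, y=130, w=91, h=34)
violated soft preferences: none

1. thumb.x = 31  [sidebar.left = thumb.left]
2. thumb.w = 91  [sidebar.w = thumb.w]
3. thumb.y = 130  [thumb.top = sidebar.bottom + 14]
4. thumb.h = 34  [thumb.h = 34]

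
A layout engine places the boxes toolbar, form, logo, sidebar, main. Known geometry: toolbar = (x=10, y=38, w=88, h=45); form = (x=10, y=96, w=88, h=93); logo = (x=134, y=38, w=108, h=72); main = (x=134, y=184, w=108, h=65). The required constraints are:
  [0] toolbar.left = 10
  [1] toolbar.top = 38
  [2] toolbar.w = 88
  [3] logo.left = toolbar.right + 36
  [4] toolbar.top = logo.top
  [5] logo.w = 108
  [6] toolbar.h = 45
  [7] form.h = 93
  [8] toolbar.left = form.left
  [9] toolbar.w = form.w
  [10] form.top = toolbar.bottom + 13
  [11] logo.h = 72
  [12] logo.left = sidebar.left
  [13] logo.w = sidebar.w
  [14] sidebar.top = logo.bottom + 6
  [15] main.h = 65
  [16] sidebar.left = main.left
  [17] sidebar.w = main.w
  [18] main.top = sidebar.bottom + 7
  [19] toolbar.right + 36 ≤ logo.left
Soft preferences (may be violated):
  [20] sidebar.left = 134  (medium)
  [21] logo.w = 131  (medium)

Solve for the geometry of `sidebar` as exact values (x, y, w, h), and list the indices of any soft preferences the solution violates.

1. sidebar.x = 134  [logo.left = sidebar.left]
2. sidebar.w = 108  [logo.w = sidebar.w]
3. sidebar.y = 116  [sidebar.top = logo.bottom + 6]
4. sidebar.h = 61  [main.top = sidebar.bottom + 7]

sidebar = (x=134, y=116, w=108, h=61)
violated soft preferences: 21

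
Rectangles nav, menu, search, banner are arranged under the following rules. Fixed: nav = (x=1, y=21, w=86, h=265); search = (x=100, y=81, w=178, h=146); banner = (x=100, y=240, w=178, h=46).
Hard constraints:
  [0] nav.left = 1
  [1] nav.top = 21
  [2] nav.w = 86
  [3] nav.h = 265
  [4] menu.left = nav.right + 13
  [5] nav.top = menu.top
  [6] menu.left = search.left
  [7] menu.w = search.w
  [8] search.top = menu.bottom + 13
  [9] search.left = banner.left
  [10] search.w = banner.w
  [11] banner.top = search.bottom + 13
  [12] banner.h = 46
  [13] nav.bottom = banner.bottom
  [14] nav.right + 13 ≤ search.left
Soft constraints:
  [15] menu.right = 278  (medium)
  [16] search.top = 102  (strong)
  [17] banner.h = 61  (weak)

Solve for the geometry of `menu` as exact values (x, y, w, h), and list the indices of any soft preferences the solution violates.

menu = (x=100, y=21, w=178, h=47)
violated soft preferences: 16, 17

1. menu.x = 100  [menu.left = nav.right + 13]
2. menu.y = 21  [nav.top = menu.top]
3. menu.w = 178  [menu.w = search.w]
4. menu.h = 47  [search.top = menu.bottom + 13]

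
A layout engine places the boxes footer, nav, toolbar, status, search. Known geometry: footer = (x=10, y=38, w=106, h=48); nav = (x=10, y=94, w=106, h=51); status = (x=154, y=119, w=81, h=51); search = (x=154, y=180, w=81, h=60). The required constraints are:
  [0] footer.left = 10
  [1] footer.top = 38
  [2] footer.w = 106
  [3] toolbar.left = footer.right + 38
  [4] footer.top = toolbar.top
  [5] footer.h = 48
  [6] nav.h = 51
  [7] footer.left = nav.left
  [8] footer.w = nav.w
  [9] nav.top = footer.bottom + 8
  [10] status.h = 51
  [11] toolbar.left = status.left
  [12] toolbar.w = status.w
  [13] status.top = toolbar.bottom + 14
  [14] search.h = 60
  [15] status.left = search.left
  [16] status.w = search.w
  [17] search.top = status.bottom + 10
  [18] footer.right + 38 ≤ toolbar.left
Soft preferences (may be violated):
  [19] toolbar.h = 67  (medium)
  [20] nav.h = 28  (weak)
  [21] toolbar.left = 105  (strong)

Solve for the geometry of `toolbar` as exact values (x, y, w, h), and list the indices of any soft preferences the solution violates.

toolbar = (x=154, y=38, w=81, h=67)
violated soft preferences: 20, 21

1. toolbar.x = 154  [toolbar.left = footer.right + 38]
2. toolbar.y = 38  [footer.top = toolbar.top]
3. toolbar.w = 81  [toolbar.w = status.w]
4. toolbar.h = 67  [status.top = toolbar.bottom + 14]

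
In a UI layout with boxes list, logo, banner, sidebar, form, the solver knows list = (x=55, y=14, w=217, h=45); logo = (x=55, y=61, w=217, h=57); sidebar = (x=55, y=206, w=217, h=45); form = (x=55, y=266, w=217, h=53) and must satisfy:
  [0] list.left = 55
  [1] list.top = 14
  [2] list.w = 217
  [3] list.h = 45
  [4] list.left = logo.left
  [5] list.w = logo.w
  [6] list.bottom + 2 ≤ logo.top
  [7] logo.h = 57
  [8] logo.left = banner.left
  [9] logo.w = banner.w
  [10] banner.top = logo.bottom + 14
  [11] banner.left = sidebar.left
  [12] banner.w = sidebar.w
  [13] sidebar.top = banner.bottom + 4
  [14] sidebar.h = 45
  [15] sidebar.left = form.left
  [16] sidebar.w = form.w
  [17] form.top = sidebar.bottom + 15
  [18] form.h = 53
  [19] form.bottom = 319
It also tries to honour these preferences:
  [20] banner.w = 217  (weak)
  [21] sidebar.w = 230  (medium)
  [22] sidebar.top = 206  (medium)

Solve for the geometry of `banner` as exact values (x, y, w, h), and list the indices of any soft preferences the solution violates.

1. banner.x = 55  [logo.left = banner.left]
2. banner.w = 217  [logo.w = banner.w]
3. banner.y = 132  [banner.top = logo.bottom + 14]
4. banner.h = 70  [sidebar.top = banner.bottom + 4]

banner = (x=55, y=132, w=217, h=70)
violated soft preferences: 21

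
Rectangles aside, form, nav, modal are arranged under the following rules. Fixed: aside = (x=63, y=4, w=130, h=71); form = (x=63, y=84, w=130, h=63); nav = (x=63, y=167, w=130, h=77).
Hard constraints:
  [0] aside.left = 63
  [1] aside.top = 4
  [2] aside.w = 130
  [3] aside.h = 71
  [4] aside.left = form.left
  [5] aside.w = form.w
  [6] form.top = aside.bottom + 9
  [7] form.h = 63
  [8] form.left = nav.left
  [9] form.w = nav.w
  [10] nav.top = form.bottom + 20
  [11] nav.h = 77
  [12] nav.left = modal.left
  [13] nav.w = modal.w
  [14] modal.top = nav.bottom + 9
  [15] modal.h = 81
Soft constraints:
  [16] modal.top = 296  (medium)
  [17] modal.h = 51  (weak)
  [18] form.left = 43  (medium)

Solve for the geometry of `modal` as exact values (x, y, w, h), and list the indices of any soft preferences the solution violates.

modal = (x=63, y=253, w=130, h=81)
violated soft preferences: 16, 17, 18

1. modal.x = 63  [nav.left = modal.left]
2. modal.w = 130  [nav.w = modal.w]
3. modal.y = 253  [modal.top = nav.bottom + 9]
4. modal.h = 81  [modal.h = 81]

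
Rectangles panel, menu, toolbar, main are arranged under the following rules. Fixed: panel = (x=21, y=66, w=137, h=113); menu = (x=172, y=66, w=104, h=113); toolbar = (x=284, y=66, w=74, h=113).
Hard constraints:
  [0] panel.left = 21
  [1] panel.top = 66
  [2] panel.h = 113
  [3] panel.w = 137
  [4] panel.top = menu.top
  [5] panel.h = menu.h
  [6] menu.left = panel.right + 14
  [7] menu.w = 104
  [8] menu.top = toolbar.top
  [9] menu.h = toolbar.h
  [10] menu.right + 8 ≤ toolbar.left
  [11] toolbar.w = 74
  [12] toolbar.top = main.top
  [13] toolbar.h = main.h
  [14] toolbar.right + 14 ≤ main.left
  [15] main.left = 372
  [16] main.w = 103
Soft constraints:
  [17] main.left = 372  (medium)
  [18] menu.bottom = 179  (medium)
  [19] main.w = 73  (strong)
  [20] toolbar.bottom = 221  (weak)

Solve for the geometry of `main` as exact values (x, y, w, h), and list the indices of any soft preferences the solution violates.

main = (x=372, y=66, w=103, h=113)
violated soft preferences: 19, 20

1. main.y = 66  [toolbar.top = main.top]
2. main.h = 113  [toolbar.h = main.h]
3. main.x = 372  [main.left = 372]
4. main.w = 103  [main.w = 103]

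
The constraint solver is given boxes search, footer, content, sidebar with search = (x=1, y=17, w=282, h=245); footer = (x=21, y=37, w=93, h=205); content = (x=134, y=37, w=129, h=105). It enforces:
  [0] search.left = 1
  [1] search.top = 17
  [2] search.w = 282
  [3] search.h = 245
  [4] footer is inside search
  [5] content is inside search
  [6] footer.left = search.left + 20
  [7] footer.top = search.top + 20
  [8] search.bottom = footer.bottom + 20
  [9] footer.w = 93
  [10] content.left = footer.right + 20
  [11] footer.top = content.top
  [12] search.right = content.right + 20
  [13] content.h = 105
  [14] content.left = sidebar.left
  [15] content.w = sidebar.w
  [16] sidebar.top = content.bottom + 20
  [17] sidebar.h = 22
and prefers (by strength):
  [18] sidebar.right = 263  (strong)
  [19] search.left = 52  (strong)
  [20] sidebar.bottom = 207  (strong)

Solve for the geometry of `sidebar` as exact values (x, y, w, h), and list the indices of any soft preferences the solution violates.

1. sidebar.x = 134  [content.left = sidebar.left]
2. sidebar.w = 129  [content.w = sidebar.w]
3. sidebar.y = 162  [sidebar.top = content.bottom + 20]
4. sidebar.h = 22  [sidebar.h = 22]

sidebar = (x=134, y=162, w=129, h=22)
violated soft preferences: 19, 20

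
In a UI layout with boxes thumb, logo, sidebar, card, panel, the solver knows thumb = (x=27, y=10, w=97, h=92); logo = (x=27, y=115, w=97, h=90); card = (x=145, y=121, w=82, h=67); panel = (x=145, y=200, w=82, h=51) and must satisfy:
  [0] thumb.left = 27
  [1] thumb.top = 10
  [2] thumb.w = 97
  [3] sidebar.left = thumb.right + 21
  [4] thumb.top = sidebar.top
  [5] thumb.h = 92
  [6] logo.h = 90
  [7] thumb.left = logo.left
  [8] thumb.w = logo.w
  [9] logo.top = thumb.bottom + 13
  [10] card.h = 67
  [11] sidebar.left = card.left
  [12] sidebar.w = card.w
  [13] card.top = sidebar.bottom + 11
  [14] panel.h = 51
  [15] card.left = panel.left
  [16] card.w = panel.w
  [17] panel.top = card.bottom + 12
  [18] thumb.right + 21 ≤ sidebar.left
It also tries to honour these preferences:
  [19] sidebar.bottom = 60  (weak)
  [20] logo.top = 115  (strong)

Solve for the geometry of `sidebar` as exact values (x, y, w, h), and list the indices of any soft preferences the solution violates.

1. sidebar.x = 145  [sidebar.left = thumb.right + 21]
2. sidebar.y = 10  [thumb.top = sidebar.top]
3. sidebar.w = 82  [sidebar.w = card.w]
4. sidebar.h = 100  [card.top = sidebar.bottom + 11]

sidebar = (x=145, y=10, w=82, h=100)
violated soft preferences: 19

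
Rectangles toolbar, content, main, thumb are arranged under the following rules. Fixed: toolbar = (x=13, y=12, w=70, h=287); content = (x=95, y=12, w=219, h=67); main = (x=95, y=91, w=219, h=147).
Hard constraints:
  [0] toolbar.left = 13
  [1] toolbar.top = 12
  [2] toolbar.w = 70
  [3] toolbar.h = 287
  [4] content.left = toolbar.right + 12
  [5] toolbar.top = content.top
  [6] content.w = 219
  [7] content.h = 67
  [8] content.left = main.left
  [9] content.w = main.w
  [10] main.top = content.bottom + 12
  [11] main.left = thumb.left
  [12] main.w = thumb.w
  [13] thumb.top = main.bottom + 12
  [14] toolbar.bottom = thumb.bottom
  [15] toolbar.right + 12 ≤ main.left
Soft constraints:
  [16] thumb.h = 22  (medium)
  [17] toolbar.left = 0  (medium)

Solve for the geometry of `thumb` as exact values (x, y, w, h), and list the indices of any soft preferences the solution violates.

1. thumb.x = 95  [main.left = thumb.left]
2. thumb.w = 219  [main.w = thumb.w]
3. thumb.y = 250  [thumb.top = main.bottom + 12]
4. thumb.h = 49  [toolbar.bottom = thumb.bottom]

thumb = (x=95, y=250, w=219, h=49)
violated soft preferences: 16, 17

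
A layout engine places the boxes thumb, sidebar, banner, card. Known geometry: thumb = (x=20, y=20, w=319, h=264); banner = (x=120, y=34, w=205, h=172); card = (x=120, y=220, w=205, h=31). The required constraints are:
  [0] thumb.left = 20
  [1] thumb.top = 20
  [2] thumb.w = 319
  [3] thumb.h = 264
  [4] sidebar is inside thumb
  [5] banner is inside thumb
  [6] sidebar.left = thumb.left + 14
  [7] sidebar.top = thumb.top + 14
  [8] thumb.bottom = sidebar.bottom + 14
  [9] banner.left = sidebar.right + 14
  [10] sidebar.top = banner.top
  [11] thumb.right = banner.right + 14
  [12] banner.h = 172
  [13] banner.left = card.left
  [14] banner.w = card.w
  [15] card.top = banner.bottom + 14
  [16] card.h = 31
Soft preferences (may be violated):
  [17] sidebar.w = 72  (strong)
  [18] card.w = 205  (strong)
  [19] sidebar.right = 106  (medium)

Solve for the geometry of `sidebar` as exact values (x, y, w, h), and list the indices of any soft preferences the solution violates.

1. sidebar.x = 34  [sidebar.left = thumb.left + 14]
2. sidebar.y = 34  [sidebar.top = thumb.top + 14]
3. sidebar.h = 236  [thumb.bottom = sidebar.bottom + 14]
4. sidebar.w = 72  [banner.left = sidebar.right + 14]

sidebar = (x=34, y=34, w=72, h=236)
violated soft preferences: none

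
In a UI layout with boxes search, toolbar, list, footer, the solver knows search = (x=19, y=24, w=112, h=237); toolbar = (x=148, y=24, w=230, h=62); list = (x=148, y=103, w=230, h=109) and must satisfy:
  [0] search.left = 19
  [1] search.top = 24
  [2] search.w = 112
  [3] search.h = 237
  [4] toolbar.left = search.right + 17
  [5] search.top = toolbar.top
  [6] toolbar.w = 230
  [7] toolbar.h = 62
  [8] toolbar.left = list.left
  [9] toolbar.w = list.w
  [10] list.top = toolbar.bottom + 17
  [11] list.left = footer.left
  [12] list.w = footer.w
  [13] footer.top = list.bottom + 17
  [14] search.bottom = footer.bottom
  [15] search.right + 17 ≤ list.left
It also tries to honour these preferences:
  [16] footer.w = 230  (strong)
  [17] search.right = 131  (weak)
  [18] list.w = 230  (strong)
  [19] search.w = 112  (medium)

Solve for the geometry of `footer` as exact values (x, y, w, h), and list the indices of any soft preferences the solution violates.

1. footer.x = 148  [list.left = footer.left]
2. footer.w = 230  [list.w = footer.w]
3. footer.y = 229  [footer.top = list.bottom + 17]
4. footer.h = 32  [search.bottom = footer.bottom]

footer = (x=148, y=229, w=230, h=32)
violated soft preferences: none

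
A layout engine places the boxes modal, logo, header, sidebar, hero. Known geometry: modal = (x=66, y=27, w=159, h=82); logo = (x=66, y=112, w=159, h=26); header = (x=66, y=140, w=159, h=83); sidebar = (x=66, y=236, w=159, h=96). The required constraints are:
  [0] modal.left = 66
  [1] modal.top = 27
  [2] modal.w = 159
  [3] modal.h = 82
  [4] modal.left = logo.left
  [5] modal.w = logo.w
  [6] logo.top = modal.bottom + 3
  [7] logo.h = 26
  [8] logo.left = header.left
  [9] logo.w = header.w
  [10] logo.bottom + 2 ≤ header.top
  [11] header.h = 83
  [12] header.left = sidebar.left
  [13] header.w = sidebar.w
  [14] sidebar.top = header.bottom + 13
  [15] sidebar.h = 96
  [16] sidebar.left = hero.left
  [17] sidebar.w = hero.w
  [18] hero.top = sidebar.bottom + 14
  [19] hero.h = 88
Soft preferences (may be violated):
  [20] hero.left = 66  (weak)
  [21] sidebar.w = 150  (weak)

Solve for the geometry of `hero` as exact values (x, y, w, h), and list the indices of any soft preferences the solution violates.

hero = (x=66, y=346, w=159, h=88)
violated soft preferences: 21

1. hero.x = 66  [sidebar.left = hero.left]
2. hero.w = 159  [sidebar.w = hero.w]
3. hero.y = 346  [hero.top = sidebar.bottom + 14]
4. hero.h = 88  [hero.h = 88]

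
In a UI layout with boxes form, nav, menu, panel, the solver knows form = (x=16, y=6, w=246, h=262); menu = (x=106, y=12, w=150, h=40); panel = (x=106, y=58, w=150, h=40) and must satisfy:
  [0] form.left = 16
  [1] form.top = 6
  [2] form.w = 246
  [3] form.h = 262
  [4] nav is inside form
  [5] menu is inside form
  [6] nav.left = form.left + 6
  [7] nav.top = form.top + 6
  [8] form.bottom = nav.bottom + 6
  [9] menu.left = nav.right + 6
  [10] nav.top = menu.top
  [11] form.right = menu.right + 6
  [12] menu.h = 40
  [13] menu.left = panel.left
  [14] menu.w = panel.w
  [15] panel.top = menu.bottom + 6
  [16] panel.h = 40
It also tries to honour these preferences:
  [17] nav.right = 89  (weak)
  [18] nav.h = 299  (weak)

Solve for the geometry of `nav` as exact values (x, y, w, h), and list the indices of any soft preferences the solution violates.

1. nav.x = 22  [nav.left = form.left + 6]
2. nav.y = 12  [nav.top = form.top + 6]
3. nav.h = 250  [form.bottom = nav.bottom + 6]
4. nav.w = 78  [menu.left = nav.right + 6]

nav = (x=22, y=12, w=78, h=250)
violated soft preferences: 17, 18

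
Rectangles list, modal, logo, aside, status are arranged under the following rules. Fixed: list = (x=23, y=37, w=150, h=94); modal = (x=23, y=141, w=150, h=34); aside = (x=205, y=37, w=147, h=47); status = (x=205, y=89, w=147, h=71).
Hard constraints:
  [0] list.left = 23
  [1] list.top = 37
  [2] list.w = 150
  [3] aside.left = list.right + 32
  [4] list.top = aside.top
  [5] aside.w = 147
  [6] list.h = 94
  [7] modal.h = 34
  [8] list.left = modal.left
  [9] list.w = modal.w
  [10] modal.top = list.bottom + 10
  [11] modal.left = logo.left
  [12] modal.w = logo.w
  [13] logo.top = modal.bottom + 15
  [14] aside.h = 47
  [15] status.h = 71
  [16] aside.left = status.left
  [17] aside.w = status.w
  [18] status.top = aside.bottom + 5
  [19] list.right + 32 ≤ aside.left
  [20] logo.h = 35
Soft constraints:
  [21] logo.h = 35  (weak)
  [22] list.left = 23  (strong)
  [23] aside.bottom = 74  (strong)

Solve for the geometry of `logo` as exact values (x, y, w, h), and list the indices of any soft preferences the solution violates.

logo = (x=23, y=190, w=150, h=35)
violated soft preferences: 23

1. logo.x = 23  [modal.left = logo.left]
2. logo.w = 150  [modal.w = logo.w]
3. logo.y = 190  [logo.top = modal.bottom + 15]
4. logo.h = 35  [logo.h = 35]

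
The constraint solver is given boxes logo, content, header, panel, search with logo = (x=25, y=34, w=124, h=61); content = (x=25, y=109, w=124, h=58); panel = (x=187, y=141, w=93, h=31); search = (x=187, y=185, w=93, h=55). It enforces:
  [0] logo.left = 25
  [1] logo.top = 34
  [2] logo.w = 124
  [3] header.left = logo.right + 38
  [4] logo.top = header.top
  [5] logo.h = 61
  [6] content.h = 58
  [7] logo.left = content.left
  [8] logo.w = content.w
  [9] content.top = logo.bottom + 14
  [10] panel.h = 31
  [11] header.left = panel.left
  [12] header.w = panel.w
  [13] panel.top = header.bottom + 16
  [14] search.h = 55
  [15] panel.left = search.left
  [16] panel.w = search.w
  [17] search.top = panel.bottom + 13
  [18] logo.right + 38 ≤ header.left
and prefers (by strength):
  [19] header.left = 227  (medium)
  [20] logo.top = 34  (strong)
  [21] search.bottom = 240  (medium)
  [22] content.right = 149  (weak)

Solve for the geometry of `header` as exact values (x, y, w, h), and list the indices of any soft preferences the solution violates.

1. header.x = 187  [header.left = logo.right + 38]
2. header.y = 34  [logo.top = header.top]
3. header.w = 93  [header.w = panel.w]
4. header.h = 91  [panel.top = header.bottom + 16]

header = (x=187, y=34, w=93, h=91)
violated soft preferences: 19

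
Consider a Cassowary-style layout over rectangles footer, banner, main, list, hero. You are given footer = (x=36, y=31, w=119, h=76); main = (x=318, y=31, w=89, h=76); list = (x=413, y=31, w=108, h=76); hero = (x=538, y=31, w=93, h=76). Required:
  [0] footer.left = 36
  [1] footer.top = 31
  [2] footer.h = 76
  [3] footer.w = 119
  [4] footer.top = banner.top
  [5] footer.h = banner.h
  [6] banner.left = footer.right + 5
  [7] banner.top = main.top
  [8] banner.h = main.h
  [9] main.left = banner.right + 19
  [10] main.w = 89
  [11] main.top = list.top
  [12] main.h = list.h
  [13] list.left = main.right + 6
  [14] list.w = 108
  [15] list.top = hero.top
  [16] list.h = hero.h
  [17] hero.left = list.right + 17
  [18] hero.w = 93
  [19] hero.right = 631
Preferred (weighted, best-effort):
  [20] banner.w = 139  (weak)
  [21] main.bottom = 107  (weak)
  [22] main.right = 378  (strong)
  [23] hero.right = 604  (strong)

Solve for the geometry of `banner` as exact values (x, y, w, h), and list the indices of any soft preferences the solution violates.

banner = (x=160, y=31, w=139, h=76)
violated soft preferences: 22, 23

1. banner.y = 31  [footer.top = banner.top]
2. banner.h = 76  [footer.h = banner.h]
3. banner.x = 160  [banner.left = footer.right + 5]
4. banner.w = 139  [main.left = banner.right + 19]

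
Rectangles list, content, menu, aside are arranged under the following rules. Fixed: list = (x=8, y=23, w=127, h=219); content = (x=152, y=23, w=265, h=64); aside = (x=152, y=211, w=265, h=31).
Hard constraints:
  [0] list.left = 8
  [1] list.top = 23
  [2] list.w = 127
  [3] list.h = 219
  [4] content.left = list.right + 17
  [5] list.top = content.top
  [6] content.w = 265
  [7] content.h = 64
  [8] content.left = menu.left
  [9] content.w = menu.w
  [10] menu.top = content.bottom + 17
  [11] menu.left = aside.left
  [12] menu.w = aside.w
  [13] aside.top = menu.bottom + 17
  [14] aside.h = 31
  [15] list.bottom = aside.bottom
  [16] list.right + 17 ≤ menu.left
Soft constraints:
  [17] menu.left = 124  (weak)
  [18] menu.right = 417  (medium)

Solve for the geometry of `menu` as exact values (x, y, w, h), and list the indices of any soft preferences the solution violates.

menu = (x=152, y=104, w=265, h=90)
violated soft preferences: 17

1. menu.x = 152  [content.left = menu.left]
2. menu.w = 265  [content.w = menu.w]
3. menu.y = 104  [menu.top = content.bottom + 17]
4. menu.h = 90  [aside.top = menu.bottom + 17]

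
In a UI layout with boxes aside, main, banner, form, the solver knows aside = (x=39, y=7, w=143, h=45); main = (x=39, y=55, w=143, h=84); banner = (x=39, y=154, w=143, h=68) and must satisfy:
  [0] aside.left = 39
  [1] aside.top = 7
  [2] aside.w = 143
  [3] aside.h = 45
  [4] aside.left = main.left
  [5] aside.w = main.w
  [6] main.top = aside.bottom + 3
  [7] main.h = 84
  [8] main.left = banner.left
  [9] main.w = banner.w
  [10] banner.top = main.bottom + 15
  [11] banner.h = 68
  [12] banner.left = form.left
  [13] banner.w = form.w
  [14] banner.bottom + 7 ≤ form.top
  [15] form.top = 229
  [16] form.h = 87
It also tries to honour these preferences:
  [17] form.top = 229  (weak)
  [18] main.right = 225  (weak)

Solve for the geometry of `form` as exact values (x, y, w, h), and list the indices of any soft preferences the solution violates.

form = (x=39, y=229, w=143, h=87)
violated soft preferences: 18

1. form.x = 39  [banner.left = form.left]
2. form.w = 143  [banner.w = form.w]
3. form.y = 229  [form.top = 229]
4. form.h = 87  [form.h = 87]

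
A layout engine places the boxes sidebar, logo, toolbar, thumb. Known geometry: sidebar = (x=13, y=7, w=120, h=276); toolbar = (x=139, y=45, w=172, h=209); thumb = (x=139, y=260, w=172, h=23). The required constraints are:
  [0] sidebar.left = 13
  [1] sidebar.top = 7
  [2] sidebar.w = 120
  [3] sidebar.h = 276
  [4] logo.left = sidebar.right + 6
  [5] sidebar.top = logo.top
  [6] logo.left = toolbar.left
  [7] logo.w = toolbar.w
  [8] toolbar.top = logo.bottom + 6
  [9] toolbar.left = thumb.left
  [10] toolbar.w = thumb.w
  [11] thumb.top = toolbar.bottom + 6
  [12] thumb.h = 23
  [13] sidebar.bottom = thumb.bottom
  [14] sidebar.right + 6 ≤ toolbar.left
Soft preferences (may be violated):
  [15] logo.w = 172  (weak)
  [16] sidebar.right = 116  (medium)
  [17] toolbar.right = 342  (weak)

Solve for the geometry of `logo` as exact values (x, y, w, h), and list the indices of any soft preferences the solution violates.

1. logo.x = 139  [logo.left = sidebar.right + 6]
2. logo.y = 7  [sidebar.top = logo.top]
3. logo.w = 172  [logo.w = toolbar.w]
4. logo.h = 32  [toolbar.top = logo.bottom + 6]

logo = (x=139, y=7, w=172, h=32)
violated soft preferences: 16, 17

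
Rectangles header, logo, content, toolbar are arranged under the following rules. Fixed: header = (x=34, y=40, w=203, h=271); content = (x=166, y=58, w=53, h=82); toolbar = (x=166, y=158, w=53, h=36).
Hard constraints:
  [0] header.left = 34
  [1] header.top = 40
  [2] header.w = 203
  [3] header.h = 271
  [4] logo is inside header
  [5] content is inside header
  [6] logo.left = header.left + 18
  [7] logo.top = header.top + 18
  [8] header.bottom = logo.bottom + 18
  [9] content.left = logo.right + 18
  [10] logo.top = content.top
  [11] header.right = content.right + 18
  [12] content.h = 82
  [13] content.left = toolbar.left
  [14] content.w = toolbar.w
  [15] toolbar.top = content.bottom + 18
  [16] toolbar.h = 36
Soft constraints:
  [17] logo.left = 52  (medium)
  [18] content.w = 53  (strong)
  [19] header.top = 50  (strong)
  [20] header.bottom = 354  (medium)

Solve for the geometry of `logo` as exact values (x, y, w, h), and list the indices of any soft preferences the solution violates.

logo = (x=52, y=58, w=96, h=235)
violated soft preferences: 19, 20

1. logo.x = 52  [logo.left = header.left + 18]
2. logo.y = 58  [logo.top = header.top + 18]
3. logo.h = 235  [header.bottom = logo.bottom + 18]
4. logo.w = 96  [content.left = logo.right + 18]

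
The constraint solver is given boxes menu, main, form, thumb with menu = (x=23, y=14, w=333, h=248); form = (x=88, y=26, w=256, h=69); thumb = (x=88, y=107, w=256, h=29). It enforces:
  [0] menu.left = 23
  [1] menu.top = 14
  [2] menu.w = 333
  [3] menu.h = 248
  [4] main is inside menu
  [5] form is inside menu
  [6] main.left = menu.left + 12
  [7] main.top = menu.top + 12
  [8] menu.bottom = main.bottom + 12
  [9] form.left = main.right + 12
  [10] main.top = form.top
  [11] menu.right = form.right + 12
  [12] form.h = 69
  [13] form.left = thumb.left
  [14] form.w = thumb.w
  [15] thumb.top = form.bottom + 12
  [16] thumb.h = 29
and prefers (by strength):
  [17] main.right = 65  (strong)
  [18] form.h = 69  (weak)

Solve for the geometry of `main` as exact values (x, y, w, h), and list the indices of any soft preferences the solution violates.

main = (x=35, y=26, w=41, h=224)
violated soft preferences: 17

1. main.x = 35  [main.left = menu.left + 12]
2. main.y = 26  [main.top = menu.top + 12]
3. main.h = 224  [menu.bottom = main.bottom + 12]
4. main.w = 41  [form.left = main.right + 12]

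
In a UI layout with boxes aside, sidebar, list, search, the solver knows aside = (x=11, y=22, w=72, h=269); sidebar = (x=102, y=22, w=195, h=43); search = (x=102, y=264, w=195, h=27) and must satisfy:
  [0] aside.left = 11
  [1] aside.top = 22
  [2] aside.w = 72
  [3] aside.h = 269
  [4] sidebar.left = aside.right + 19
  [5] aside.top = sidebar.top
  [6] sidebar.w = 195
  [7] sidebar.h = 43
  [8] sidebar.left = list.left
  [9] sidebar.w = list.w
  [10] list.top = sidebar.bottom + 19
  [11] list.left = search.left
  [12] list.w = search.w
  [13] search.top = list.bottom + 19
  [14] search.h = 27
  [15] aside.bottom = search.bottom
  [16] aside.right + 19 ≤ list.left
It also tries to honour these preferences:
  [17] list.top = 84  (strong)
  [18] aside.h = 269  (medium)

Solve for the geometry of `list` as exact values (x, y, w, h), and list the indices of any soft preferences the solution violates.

1. list.x = 102  [sidebar.left = list.left]
2. list.w = 195  [sidebar.w = list.w]
3. list.y = 84  [list.top = sidebar.bottom + 19]
4. list.h = 161  [search.top = list.bottom + 19]

list = (x=102, y=84, w=195, h=161)
violated soft preferences: none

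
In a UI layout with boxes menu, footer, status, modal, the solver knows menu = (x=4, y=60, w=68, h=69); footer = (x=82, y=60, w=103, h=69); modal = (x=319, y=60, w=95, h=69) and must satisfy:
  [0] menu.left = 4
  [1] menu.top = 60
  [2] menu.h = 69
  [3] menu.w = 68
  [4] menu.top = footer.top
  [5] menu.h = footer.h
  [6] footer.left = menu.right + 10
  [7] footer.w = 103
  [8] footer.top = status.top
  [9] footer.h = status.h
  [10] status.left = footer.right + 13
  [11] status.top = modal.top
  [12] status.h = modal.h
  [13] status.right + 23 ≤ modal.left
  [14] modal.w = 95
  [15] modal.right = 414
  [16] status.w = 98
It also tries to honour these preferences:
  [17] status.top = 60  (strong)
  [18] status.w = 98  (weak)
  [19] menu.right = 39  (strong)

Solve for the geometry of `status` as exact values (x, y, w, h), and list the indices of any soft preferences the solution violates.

status = (x=198, y=60, w=98, h=69)
violated soft preferences: 19

1. status.y = 60  [footer.top = status.top]
2. status.h = 69  [footer.h = status.h]
3. status.x = 198  [status.left = footer.right + 13]
4. status.w = 98  [status.w = 98]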